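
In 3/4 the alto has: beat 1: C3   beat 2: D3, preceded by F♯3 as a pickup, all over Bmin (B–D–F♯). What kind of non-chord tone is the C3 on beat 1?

The harmony at that moment is B minor triad (B, D, F♯); C3 is not a chord tone.
It is approached by leap down from F♯3 and left by step up to D3.
Leap in, step out, metrically accented — an appoggiatura.

Appoggiatura.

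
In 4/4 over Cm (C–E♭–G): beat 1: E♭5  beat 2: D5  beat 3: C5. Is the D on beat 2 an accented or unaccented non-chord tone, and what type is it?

Unaccented passing tone.

The harmony at that moment is C minor triad (C, E♭, G); D5 is not a chord tone.
It is approached by step down from E♭5 and left by step down to C5.
Step in, step out in the same direction — a passing tone.
It falls on a weak beat, so it is unaccented.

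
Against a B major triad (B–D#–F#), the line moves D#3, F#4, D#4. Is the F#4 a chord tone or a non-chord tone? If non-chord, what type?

B major triad contains B, D#, F#; F# is the fifth, so it is a chord tone.

Chord tone (the fifth of B major triad).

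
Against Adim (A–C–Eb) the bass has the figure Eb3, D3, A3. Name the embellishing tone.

D3 is an escape tone.

The harmony at that moment is A diminished triad (A, C, Eb); D3 is not a chord tone.
It is approached by step down from Eb3 and left by leap up to A3.
Step in, leap out — an escape tone.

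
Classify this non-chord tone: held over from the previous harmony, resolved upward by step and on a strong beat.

Retardation.

Approach: by preparation — the pitch is first a chord tone, then held (tied or repeated) while the harmony changes under it. Departure: up by step. Metric position: strong.
A prepared dissonance that resolves upward by step — a retardation. (The same figure resolving downward would be a suspension.)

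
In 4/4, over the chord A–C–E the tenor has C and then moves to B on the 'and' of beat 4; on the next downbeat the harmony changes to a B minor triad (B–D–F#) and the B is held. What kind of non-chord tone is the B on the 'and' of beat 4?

Anticipation.

The harmony at that moment is A minor triad (A, C, E); B is not a chord tone.
It is approached by step down from C and then sustained as the same pitch into the next harmony.
Arriving early and becoming a chord tone when the harmony changes — an anticipation.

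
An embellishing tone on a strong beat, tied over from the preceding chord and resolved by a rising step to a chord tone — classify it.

Retardation.

Approach: by preparation — the pitch is first a chord tone, then held (tied or repeated) while the harmony changes under it. Departure: up by step. Metric position: strong.
A prepared dissonance that resolves upward by step — a retardation. (The same figure resolving downward would be a suspension.)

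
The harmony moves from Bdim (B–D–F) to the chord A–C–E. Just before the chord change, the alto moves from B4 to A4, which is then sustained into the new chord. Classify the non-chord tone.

A4 is an anticipation.

The harmony at that moment is B diminished triad (B, D, F); A4 is not a chord tone.
It is approached by step down from B4 and then sustained as the same pitch into the next harmony.
Arriving early and becoming a chord tone when the harmony changes — an anticipation.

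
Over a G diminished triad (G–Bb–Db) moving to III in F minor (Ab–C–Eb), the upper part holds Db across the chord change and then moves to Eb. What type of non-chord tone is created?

The harmony at that moment is Ab major triad (Ab, C, Eb); Db is not a chord tone.
It is held over (the same pitch as the preceding Db) and left by step up to Eb.
Held over from the previous chord and resolving up by step — a retardation.

Db is a retardation.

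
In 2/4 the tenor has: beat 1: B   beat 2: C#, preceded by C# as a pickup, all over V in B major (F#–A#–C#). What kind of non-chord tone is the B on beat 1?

The harmony at that moment is F# major triad (F#, A#, C#); B is not a chord tone.
It is approached by step down from C# and left by step up to C#.
Step away and step back to the same note — a neighbor tone (lower neighbor).

Lower neighbor tone.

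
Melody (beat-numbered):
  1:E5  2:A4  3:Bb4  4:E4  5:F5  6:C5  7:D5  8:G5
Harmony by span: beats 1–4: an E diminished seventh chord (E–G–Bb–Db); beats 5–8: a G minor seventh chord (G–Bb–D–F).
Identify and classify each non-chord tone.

A4 (beat 2) — appoggiatura; C5 (beat 6) — appoggiatura.

The harmony at that moment is E diminished seventh chord (E, G, Bb, Db); A4 is not a chord tone.
It is approached by leap down from E5 and left by step up to Bb4.
Leap in, step out — an appoggiatura.
The harmony at that moment is G minor seventh chord (G, Bb, D, F); C5 is not a chord tone.
It is approached by leap down from F5 and left by step up to D5.
Leap in, step out — an appoggiatura.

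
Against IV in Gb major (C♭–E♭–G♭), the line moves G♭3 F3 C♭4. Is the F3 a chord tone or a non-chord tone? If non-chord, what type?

The harmony at that moment is C♭ major triad (C♭, E♭, G♭); F3 is not a chord tone.
It is approached by step down from G♭3 and left by leap up to C♭4.
Step in, leap out — an escape tone.

Non-chord tone — an escape tone.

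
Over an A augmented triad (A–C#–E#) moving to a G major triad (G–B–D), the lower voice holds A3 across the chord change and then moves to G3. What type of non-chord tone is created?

A3 is a suspension.

The harmony at that moment is G major triad (G, B, D); A3 is not a chord tone.
It is held over (the same pitch as the preceding A3) and left by step down to G3.
Held over from the previous chord and resolving down by step — a suspension.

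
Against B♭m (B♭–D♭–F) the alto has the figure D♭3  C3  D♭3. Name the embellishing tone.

The harmony at that moment is B♭ minor triad (B♭, D♭, F); C3 is not a chord tone.
It is approached by step down from D♭3 and left by step up to D♭3.
Step away and step back to the same note — a neighbor tone (lower neighbor).

C3 is a neighbor tone.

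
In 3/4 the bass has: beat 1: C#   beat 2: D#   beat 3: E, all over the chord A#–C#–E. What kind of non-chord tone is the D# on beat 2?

The harmony at that moment is A# diminished triad (A#, C#, E); D# is not a chord tone.
It is approached by step up from C# and left by step up to E.
Step in, step out in the same direction — a passing tone.

Passing tone.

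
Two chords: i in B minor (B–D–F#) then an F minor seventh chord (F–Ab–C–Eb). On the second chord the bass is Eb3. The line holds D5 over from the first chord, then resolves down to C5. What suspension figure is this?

7–6 suspension.

At the second chord the bass is Eb3. The suspended D5 lies a seventh above the bass; after resolving down by step to C5, the interval above the bass becomes a sixth.
Suspension figures are named by those two intervals: 7–6.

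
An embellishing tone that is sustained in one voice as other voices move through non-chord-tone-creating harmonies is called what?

Approach: none. Departure: none — a single pitch is sustained while the chords change around it, passing through harmonies that do not contain it.
No melodic motion at all; the dissonance is created entirely by the moving harmonies against the stationary note — a pedal tone (pedal point).

Pedal tone.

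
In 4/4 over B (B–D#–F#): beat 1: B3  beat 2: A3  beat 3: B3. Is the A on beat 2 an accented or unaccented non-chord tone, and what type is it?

The harmony at that moment is B major triad (B, D#, F#); A3 is not a chord tone.
It is approached by step down from B3 and left by step up to B3.
Step away and step back to the same note — a neighbor tone (lower neighbor).
It falls on a weak beat, so it is unaccented.

Unaccented neighbor tone.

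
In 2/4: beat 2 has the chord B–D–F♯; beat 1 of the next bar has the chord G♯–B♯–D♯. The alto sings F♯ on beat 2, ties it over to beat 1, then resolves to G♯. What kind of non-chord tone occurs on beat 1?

Retardation.

The harmony at that moment is G♯ major triad (G♯, B♯, D♯); F♯ is not a chord tone.
It is held over (the same pitch as the preceding F♯) and left by step up to G♯.
Held over from the previous chord and resolving up by step — a retardation.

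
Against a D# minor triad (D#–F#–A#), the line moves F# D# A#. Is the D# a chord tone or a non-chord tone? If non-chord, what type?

D# minor triad contains D#, F#, A#; D# is the root, so it is a chord tone.

Chord tone (the root of D# minor triad).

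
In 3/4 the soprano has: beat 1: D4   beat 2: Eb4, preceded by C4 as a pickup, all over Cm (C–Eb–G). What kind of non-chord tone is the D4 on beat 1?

Passing tone.

The harmony at that moment is C minor triad (C, Eb, G); D4 is not a chord tone.
It is approached by step up from C4 and left by step up to Eb4.
Step in, step out in the same direction — a passing tone.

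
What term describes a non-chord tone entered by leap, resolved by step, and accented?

Appoggiatura.

Approach: by leap. Departure: by step. Metric position: strong.
Leap in, step out, in a metrically strong position — an appoggiatura. (It is the mirror image of the escape tone, which steps in and leaps out from a weak position.)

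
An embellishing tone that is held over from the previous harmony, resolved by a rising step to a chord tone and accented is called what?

Approach: by preparation — the pitch is first a chord tone, then held (tied or repeated) while the harmony changes under it. Departure: up by step. Metric position: strong.
A prepared dissonance that resolves upward by step — a retardation. (The same figure resolving downward would be a suspension.)

Retardation.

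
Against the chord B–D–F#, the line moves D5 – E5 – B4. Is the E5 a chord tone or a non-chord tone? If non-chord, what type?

The harmony at that moment is B minor triad (B, D, F#); E5 is not a chord tone.
It is approached by step up from D5 and left by leap down to B4.
Step in, leap out — an escape tone.

Non-chord tone — an escape tone.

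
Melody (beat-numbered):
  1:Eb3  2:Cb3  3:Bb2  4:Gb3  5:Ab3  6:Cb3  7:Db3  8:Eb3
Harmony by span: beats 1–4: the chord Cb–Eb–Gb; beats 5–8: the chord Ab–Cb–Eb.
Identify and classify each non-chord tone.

The harmony at that moment is Cb major triad (Cb, Eb, Gb); Bb2 is not a chord tone.
It is approached by step down from Cb3 and left by leap up to Gb3.
Step in, leap out — an escape tone.
The harmony at that moment is Ab minor triad (Ab, Cb, Eb); Db3 is not a chord tone.
It is approached by step up from Cb3 and left by step up to Eb3.
Step in, step out in the same direction — a passing tone.

Bb2 (beat 3) — escape tone; Db3 (beat 7) — passing tone.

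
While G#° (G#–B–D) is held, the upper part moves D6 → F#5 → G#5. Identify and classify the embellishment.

F#5 is an appoggiatura.

The harmony at that moment is G# diminished triad (G#, B, D); F#5 is not a chord tone.
It is approached by leap down from D6 and left by step up to G#5.
Leap in, step out — an appoggiatura.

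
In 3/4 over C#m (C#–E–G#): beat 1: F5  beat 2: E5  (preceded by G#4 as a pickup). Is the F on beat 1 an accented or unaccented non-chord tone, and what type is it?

Accented appoggiatura.

The harmony at that moment is C# minor triad (C#, E, G#); F5 is not a chord tone.
It is approached by leap up from G#4 and left by step down to E5.
Leap in, step out — an appoggiatura.
It falls on the downbeat, so it is accented.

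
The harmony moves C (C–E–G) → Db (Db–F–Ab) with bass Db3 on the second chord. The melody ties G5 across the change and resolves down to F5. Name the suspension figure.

At the second chord the bass is Db3. The suspended G5 lies a fourth above the bass; after resolving down by step to F5, the interval above the bass becomes a third.
Suspension figures are named by those two intervals: 4–3.

4–3 suspension.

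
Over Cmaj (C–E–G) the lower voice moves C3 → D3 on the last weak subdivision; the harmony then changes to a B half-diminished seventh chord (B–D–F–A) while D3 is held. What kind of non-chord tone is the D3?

The harmony at that moment is C major triad (C, E, G); D3 is not a chord tone.
It is approached by step up from C3 and then sustained as the same pitch into the next harmony.
Arriving early and becoming a chord tone when the harmony changes — an anticipation.

D3 is an anticipation.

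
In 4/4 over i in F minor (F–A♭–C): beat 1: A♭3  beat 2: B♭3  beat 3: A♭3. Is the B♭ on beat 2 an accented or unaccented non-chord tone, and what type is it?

The harmony at that moment is F minor triad (F, A♭, C); B♭3 is not a chord tone.
It is approached by step up from A♭3 and left by step down to A♭3.
Step away and step back to the same note — a neighbor tone (upper neighbor).
It falls on a weak beat, so it is unaccented.

Unaccented neighbor tone.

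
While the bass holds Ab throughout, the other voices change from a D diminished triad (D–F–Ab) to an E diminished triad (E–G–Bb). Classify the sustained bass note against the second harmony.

The harmony at that moment is E diminished triad (E, G, Bb); Ab is not a chord tone.
It is held over (the same pitch as the preceding Ab) and then sustained as the same pitch into the next harmony.
Sustained through a change of harmony — a pedal tone.

Pedal tone (pedal point).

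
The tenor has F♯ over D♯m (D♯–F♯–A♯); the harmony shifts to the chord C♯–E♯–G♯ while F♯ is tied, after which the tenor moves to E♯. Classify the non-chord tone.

The harmony at that moment is C♯ major triad (C♯, E♯, G♯); F♯ is not a chord tone.
It is held over (the same pitch as the preceding F♯) and left by step down to E♯.
Held over from the previous chord and resolving down by step — a suspension.

F♯ is a suspension.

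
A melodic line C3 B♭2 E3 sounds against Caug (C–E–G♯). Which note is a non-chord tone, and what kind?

The harmony at that moment is C augmented triad (C, E, G♯); B♭2 is not a chord tone.
It is approached by step down from C3 and left by leap up to E3.
Step in, leap out — an escape tone.

B♭2 is an escape tone.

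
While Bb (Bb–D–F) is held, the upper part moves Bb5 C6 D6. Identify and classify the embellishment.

C6 is a passing tone.

The harmony at that moment is Bb major triad (Bb, D, F); C6 is not a chord tone.
It is approached by step up from Bb5 and left by step up to D6.
Step in, step out in the same direction — a passing tone.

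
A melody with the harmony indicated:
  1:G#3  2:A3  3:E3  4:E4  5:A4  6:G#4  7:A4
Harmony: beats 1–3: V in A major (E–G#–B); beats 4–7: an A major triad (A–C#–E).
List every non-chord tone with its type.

The harmony at that moment is E major triad (E, G#, B); A3 is not a chord tone.
It is approached by step up from G#3 and left by leap down to E3.
Step in, leap out — an escape tone.
The harmony at that moment is A major triad (A, C#, E); G#4 is not a chord tone.
It is approached by step down from A4 and left by step up to A4.
Step away and step back to the same note — a neighbor tone (lower neighbor).

A3 (beat 2) — escape tone; G#4 (beat 6) — neighbor tone.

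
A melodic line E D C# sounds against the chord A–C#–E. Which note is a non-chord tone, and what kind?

The harmony at that moment is A major triad (A, C#, E); D is not a chord tone.
It is approached by step down from E and left by step down to C#.
Step in, step out in the same direction — a passing tone.

D is a passing tone.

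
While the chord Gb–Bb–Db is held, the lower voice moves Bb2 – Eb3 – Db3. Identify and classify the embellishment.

Eb3 is an appoggiatura.

The harmony at that moment is Gb major triad (Gb, Bb, Db); Eb3 is not a chord tone.
It is approached by leap up from Bb2 and left by step down to Db3.
Leap in, step out — an appoggiatura.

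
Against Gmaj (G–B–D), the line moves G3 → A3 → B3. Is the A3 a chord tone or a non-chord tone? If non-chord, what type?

The harmony at that moment is G major triad (G, B, D); A3 is not a chord tone.
It is approached by step up from G3 and left by step up to B3.
Step in, step out in the same direction — a passing tone.

Non-chord tone — a passing tone.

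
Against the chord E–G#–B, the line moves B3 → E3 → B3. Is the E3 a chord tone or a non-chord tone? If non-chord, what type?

Chord tone (the root of E major triad).

E major triad contains E, G#, B; E is the root, so it is a chord tone.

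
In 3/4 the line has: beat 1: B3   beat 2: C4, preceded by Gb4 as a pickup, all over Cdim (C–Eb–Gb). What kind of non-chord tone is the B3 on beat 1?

Appoggiatura.

The harmony at that moment is C diminished triad (C, Eb, Gb); B3 is not a chord tone.
It is approached by leap down from Gb4 and left by step up to C4.
Leap in, step out, metrically accented — an appoggiatura.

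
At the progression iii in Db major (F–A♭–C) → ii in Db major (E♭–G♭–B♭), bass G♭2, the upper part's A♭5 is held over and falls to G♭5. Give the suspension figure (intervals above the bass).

9–8 suspension.

At the second chord the bass is G♭2. The suspended A♭5 lies a ninth above the bass; after resolving down by step to G♭5, the interval above the bass becomes an octave.
Suspension figures are named by those two intervals: 9–8.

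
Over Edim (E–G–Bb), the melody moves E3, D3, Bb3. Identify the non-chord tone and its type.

D3 is an escape tone.

The harmony at that moment is E diminished triad (E, G, Bb); D3 is not a chord tone.
It is approached by step down from E3 and left by leap up to Bb3.
Step in, leap out — an escape tone.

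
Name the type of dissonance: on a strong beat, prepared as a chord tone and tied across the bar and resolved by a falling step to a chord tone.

Approach: by preparation — the pitch is first a chord tone, then held (tied or repeated) while the harmony changes under it. Departure: down by step. Metric position: strong.
A prepared dissonance that resolves downward by step — a suspension. (The same figure resolving upward would be a retardation.)

Suspension.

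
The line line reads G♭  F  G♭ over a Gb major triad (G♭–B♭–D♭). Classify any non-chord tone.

The harmony at that moment is G♭ major triad (G♭, B♭, D♭); F is not a chord tone.
It is approached by step down from G♭ and left by step up to G♭.
Step away and step back to the same note — a neighbor tone (lower neighbor).

F is a neighbor tone.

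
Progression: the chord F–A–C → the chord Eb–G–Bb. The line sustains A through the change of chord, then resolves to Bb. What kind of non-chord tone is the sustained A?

The harmony at that moment is Eb major triad (Eb, G, Bb); A is not a chord tone.
It is held over (the same pitch as the preceding A) and left by step up to Bb.
Held over from the previous chord and resolving up by step — a retardation.

A is a retardation.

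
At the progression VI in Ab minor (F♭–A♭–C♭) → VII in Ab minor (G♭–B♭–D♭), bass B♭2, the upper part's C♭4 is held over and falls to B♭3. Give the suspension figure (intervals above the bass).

At the second chord the bass is B♭2. The suspended C♭4 lies a ninth above the bass; after resolving down by step to B♭3, the interval above the bass becomes an octave.
Suspension figures are named by those two intervals: 9–8.

9–8 suspension.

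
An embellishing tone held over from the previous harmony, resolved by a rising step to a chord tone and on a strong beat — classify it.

Retardation.

Approach: by preparation — the pitch is first a chord tone, then held (tied or repeated) while the harmony changes under it. Departure: up by step. Metric position: strong.
A prepared dissonance that resolves upward by step — a retardation. (The same figure resolving downward would be a suspension.)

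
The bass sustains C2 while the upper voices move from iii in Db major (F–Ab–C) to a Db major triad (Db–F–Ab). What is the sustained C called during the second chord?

Pedal tone (pedal point).

The harmony at that moment is Db major triad (Db, F, Ab); C2 is not a chord tone.
It is held over (the same pitch as the preceding C2) and then sustained as the same pitch into the next harmony.
Sustained through a change of harmony — a pedal tone.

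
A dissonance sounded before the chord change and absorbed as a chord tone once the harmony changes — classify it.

Anticipation.

Approach: ahead of the chord change (typically by step), so it is dissonant against the current harmony. Departure: none — the same pitch is restated or held and is a chord tone of the new harmony.
Dissonant first, consonant once the harmony catches up: the note simply arrives early — an anticipation. (The reverse timing, consonant first and dissonant after the change, would be a suspension or retardation.)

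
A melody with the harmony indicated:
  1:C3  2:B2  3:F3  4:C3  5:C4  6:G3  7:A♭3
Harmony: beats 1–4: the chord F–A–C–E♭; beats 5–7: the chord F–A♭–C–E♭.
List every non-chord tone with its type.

The harmony at that moment is F dominant seventh chord (F, A, C, E♭); B2 is not a chord tone.
It is approached by step down from C3 and left by leap up to F3.
Step in, leap out — an escape tone.
The harmony at that moment is F minor seventh chord (F, A♭, C, E♭); G3 is not a chord tone.
It is approached by leap down from C4 and left by step up to A♭3.
Leap in, step out — an appoggiatura.

B2 (beat 2) — escape tone; G3 (beat 6) — appoggiatura.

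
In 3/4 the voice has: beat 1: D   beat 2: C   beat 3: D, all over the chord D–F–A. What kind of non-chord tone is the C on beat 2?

The harmony at that moment is D minor triad (D, F, A); C is not a chord tone.
It is approached by step down from D and left by step up to D.
Step away and step back to the same note — a neighbor tone (lower neighbor).

Lower neighbor tone.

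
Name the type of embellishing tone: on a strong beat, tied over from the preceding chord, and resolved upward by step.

Approach: by preparation — the pitch is first a chord tone, then held (tied or repeated) while the harmony changes under it. Departure: up by step. Metric position: strong.
A prepared dissonance that resolves upward by step — a retardation. (The same figure resolving downward would be a suspension.)

Retardation.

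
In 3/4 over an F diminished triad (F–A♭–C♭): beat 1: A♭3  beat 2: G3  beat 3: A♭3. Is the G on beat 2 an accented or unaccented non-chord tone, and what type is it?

The harmony at that moment is F diminished triad (F, A♭, C♭); G3 is not a chord tone.
It is approached by step down from A♭3 and left by step up to A♭3.
Step away and step back to the same note — a neighbor tone (lower neighbor).
It falls on a weak beat, so it is unaccented.

Unaccented neighbor tone.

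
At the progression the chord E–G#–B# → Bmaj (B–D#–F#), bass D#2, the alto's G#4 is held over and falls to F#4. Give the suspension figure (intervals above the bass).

At the second chord the bass is D#2. The suspended G#4 lies a fourth above the bass; after resolving down by step to F#4, the interval above the bass becomes a third.
Suspension figures are named by those two intervals: 4–3.

4–3 suspension.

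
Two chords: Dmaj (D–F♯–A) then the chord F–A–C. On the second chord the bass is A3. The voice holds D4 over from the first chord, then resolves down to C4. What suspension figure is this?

At the second chord the bass is A3. The suspended D4 lies a fourth above the bass; after resolving down by step to C4, the interval above the bass becomes a third.
Suspension figures are named by those two intervals: 4–3.

4–3 suspension.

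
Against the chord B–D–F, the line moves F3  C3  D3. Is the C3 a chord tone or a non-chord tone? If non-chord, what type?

The harmony at that moment is B diminished triad (B, D, F); C3 is not a chord tone.
It is approached by leap down from F3 and left by step up to D3.
Leap in, step out — an appoggiatura.

Non-chord tone — an appoggiatura.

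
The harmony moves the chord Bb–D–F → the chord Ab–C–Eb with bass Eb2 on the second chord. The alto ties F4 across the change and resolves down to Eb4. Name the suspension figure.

9–8 suspension.

At the second chord the bass is Eb2. The suspended F4 lies a ninth above the bass; after resolving down by step to Eb4, the interval above the bass becomes an octave.
Suspension figures are named by those two intervals: 9–8.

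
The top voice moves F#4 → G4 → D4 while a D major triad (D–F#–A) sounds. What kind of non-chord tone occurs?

The harmony at that moment is D major triad (D, F#, A); G4 is not a chord tone.
It is approached by step up from F#4 and left by leap down to D4.
Step in, leap out — an escape tone.

G4 is an escape tone.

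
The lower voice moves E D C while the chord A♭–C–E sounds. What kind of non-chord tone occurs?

D is a passing tone.

The harmony at that moment is A♭ augmented triad (A♭, C, E); D is not a chord tone.
It is approached by step down from E and left by step down to C.
Step in, step out in the same direction — a passing tone.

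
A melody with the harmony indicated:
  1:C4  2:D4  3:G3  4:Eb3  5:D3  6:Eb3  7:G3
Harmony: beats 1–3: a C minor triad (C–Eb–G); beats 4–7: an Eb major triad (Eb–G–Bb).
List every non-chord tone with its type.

The harmony at that moment is C minor triad (C, Eb, G); D4 is not a chord tone.
It is approached by step up from C4 and left by leap down to G3.
Step in, leap out — an escape tone.
The harmony at that moment is Eb major triad (Eb, G, Bb); D3 is not a chord tone.
It is approached by step down from Eb3 and left by step up to Eb3.
Step away and step back to the same note — a neighbor tone (lower neighbor).

D4 (beat 2) — escape tone; D3 (beat 5) — neighbor tone.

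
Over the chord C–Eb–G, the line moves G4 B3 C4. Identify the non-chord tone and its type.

The harmony at that moment is C minor triad (C, Eb, G); B3 is not a chord tone.
It is approached by leap down from G4 and left by step up to C4.
Leap in, step out — an appoggiatura.

B3 is an appoggiatura.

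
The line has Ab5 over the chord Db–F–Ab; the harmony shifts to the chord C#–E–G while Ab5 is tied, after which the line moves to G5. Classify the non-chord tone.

Ab5 is a suspension.

The harmony at that moment is C# diminished triad (C#, E, G); Ab5 is not a chord tone.
It is held over (the same pitch as the preceding Ab5) and left by step down to G5.
Held over from the previous chord and resolving down by step — a suspension.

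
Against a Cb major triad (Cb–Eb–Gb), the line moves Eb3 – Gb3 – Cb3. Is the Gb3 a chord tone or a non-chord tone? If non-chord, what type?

Cb major triad contains Cb, Eb, Gb; Gb is the fifth, so it is a chord tone.

Chord tone (the fifth of Cb major triad).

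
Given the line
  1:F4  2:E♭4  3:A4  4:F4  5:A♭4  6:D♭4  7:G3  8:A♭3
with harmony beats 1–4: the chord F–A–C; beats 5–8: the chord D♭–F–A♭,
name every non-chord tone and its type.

E♭4 (beat 2) — escape tone; G3 (beat 7) — appoggiatura.

The harmony at that moment is F major triad (F, A, C); E♭4 is not a chord tone.
It is approached by step down from F4 and left by leap up to A4.
Step in, leap out — an escape tone.
The harmony at that moment is D♭ major triad (D♭, F, A♭); G3 is not a chord tone.
It is approached by leap down from D♭4 and left by step up to A♭3.
Leap in, step out — an appoggiatura.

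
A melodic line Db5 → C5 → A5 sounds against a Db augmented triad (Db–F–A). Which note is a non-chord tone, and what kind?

C5 is an escape tone.

The harmony at that moment is Db augmented triad (Db, F, A); C5 is not a chord tone.
It is approached by step down from Db5 and left by leap up to A5.
Step in, leap out — an escape tone.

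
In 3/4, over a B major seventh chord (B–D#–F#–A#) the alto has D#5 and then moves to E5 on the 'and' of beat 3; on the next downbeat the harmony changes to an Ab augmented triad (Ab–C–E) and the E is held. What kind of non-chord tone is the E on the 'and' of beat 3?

The harmony at that moment is B major seventh chord (B, D#, F#, A#); E5 is not a chord tone.
It is approached by step up from D#5 and then sustained as the same pitch into the next harmony.
Arriving early and becoming a chord tone when the harmony changes — an anticipation.

Anticipation.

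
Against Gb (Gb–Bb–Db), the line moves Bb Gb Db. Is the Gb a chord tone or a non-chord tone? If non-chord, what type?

Gb major triad contains Gb, Bb, Db; Gb is the root, so it is a chord tone.

Chord tone (the root of Gb major triad).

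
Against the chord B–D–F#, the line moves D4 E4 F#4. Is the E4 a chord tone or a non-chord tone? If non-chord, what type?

The harmony at that moment is B minor triad (B, D, F#); E4 is not a chord tone.
It is approached by step up from D4 and left by step up to F#4.
Step in, step out in the same direction — a passing tone.

Non-chord tone — a passing tone.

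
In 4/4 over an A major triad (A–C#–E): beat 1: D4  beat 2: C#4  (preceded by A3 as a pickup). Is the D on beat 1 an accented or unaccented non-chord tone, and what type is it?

Accented appoggiatura.

The harmony at that moment is A major triad (A, C#, E); D4 is not a chord tone.
It is approached by leap up from A3 and left by step down to C#4.
Leap in, step out — an appoggiatura.
It falls on the downbeat, so it is accented.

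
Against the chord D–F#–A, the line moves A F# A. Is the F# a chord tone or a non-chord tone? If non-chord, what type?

Chord tone (the third of D major triad).

D major triad contains D, F#, A; F# is the third, so it is a chord tone.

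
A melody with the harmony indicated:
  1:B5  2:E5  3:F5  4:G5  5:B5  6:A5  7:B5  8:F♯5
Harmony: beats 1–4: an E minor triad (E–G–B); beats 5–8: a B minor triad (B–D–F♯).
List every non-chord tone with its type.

The harmony at that moment is E minor triad (E, G, B); F5 is not a chord tone.
It is approached by step up from E5 and left by step up to G5.
Step in, step out in the same direction — a passing tone.
The harmony at that moment is B minor triad (B, D, F♯); A5 is not a chord tone.
It is approached by step down from B5 and left by step up to B5.
Step away and step back to the same note — a neighbor tone (lower neighbor).

F5 (beat 3) — passing tone; A5 (beat 6) — neighbor tone.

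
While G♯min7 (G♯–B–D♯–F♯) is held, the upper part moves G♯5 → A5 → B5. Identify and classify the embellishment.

A5 is a passing tone.

The harmony at that moment is G♯ minor seventh chord (G♯, B, D♯, F♯); A5 is not a chord tone.
It is approached by step up from G♯5 and left by step up to B5.
Step in, step out in the same direction — a passing tone.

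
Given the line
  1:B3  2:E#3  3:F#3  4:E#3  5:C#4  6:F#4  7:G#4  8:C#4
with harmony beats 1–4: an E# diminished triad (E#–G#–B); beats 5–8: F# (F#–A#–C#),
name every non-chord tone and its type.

F#3 (beat 3) — neighbor tone; G#4 (beat 7) — escape tone.

The harmony at that moment is E# diminished triad (E#, G#, B); F#3 is not a chord tone.
It is approached by step up from E#3 and left by step down to E#3.
Step away and step back to the same note — a neighbor tone (upper neighbor).
The harmony at that moment is F# major triad (F#, A#, C#); G#4 is not a chord tone.
It is approached by step up from F#4 and left by leap down to C#4.
Step in, leap out — an escape tone.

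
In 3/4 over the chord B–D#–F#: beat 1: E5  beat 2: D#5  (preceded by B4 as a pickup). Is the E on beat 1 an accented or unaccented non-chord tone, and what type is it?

Accented appoggiatura.

The harmony at that moment is B major triad (B, D#, F#); E5 is not a chord tone.
It is approached by leap up from B4 and left by step down to D#5.
Leap in, step out — an appoggiatura.
It falls on the downbeat, so it is accented.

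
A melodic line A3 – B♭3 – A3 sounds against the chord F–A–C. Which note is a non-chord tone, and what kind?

B♭3 is a neighbor tone.

The harmony at that moment is F major triad (F, A, C); B♭3 is not a chord tone.
It is approached by step up from A3 and left by step down to A3.
Step away and step back to the same note — a neighbor tone (upper neighbor).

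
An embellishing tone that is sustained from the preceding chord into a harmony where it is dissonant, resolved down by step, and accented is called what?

Suspension.

Approach: by preparation — the pitch is first a chord tone, then held (tied or repeated) while the harmony changes under it. Departure: down by step. Metric position: strong.
A prepared dissonance that resolves downward by step — a suspension. (The same figure resolving upward would be a retardation.)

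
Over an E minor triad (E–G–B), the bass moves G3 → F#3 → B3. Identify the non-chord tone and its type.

The harmony at that moment is E minor triad (E, G, B); F#3 is not a chord tone.
It is approached by step down from G3 and left by leap up to B3.
Step in, leap out — an escape tone.

F#3 is an escape tone.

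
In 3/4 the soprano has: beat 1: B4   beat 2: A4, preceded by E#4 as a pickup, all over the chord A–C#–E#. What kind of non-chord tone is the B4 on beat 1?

The harmony at that moment is A augmented triad (A, C#, E#); B4 is not a chord tone.
It is approached by leap up from E#4 and left by step down to A4.
Leap in, step out, metrically accented — an appoggiatura.

Appoggiatura.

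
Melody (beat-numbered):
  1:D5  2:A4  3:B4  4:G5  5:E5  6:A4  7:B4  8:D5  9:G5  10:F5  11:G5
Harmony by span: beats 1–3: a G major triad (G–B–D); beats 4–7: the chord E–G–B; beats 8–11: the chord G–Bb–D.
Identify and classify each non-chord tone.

A4 (beat 2) — appoggiatura; A4 (beat 6) — appoggiatura; F5 (beat 10) — neighbor tone.

The harmony at that moment is G major triad (G, B, D); A4 is not a chord tone.
It is approached by leap down from D5 and left by step up to B4.
Leap in, step out — an appoggiatura.
The harmony at that moment is E minor triad (E, G, B); A4 is not a chord tone.
It is approached by leap down from E5 and left by step up to B4.
Leap in, step out — an appoggiatura.
The harmony at that moment is G minor triad (G, Bb, D); F5 is not a chord tone.
It is approached by step down from G5 and left by step up to G5.
Step away and step back to the same note — a neighbor tone (lower neighbor).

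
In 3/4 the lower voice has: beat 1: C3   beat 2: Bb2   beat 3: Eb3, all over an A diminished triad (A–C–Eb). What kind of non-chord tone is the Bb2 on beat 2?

The harmony at that moment is A diminished triad (A, C, Eb); Bb2 is not a chord tone.
It is approached by step down from C3 and left by leap up to Eb3.
Step in, leap out, on a weak beat — an escape tone.

Escape tone.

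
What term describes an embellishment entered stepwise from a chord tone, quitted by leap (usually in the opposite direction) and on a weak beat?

Approach: by step. Departure: by leap. Metric position: weak.
Step in, leap out, from a weak position — an escape tone (échappée). (It is the mirror image of the appoggiatura, which leaps in and steps out on a strong beat.)

Escape tone.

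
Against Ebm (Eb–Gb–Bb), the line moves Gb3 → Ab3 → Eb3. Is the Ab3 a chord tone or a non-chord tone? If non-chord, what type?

Non-chord tone — an escape tone.

The harmony at that moment is Eb minor triad (Eb, Gb, Bb); Ab3 is not a chord tone.
It is approached by step up from Gb3 and left by leap down to Eb3.
Step in, leap out — an escape tone.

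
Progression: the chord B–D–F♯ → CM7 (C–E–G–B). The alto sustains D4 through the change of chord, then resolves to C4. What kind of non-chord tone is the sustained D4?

The harmony at that moment is C major seventh chord (C, E, G, B); D4 is not a chord tone.
It is held over (the same pitch as the preceding D4) and left by step down to C4.
Held over from the previous chord and resolving down by step — a suspension.

D4 is a suspension.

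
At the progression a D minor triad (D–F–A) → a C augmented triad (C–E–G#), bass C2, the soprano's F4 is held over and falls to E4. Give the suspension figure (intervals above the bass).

4–3 suspension.

At the second chord the bass is C2. The suspended F4 lies a fourth above the bass; after resolving down by step to E4, the interval above the bass becomes a third.
Suspension figures are named by those two intervals: 4–3.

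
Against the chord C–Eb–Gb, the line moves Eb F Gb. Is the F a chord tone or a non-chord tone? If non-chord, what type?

The harmony at that moment is C diminished triad (C, Eb, Gb); F is not a chord tone.
It is approached by step up from Eb and left by step up to Gb.
Step in, step out in the same direction — a passing tone.

Non-chord tone — a passing tone.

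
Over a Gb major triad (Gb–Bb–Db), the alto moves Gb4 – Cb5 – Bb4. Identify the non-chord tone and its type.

Cb5 is an appoggiatura.

The harmony at that moment is Gb major triad (Gb, Bb, Db); Cb5 is not a chord tone.
It is approached by leap up from Gb4 and left by step down to Bb4.
Leap in, step out — an appoggiatura.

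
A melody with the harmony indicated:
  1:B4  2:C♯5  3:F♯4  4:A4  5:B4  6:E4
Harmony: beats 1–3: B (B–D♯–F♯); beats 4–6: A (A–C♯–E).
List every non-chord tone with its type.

C♯5 (beat 2) — escape tone; B4 (beat 5) — escape tone.

The harmony at that moment is B major triad (B, D♯, F♯); C♯5 is not a chord tone.
It is approached by step up from B4 and left by leap down to F♯4.
Step in, leap out — an escape tone.
The harmony at that moment is A major triad (A, C♯, E); B4 is not a chord tone.
It is approached by step up from A4 and left by leap down to E4.
Step in, leap out — an escape tone.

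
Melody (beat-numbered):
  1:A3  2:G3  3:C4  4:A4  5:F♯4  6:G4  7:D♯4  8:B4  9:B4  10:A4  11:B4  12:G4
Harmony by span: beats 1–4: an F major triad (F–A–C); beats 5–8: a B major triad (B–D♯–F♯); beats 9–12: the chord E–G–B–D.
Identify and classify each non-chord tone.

G3 (beat 2) — escape tone; G4 (beat 6) — escape tone; A4 (beat 10) — neighbor tone.

The harmony at that moment is F major triad (F, A, C); G3 is not a chord tone.
It is approached by step down from A3 and left by leap up to C4.
Step in, leap out — an escape tone.
The harmony at that moment is B major triad (B, D♯, F♯); G4 is not a chord tone.
It is approached by step up from F♯4 and left by leap down to D♯4.
Step in, leap out — an escape tone.
The harmony at that moment is E minor seventh chord (E, G, B, D); A4 is not a chord tone.
It is approached by step down from B4 and left by step up to B4.
Step away and step back to the same note — a neighbor tone (lower neighbor).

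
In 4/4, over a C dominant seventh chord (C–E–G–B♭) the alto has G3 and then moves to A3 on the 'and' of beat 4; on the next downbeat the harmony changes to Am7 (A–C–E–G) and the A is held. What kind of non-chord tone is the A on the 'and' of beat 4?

Anticipation.

The harmony at that moment is C dominant seventh chord (C, E, G, B♭); A3 is not a chord tone.
It is approached by step up from G3 and then sustained as the same pitch into the next harmony.
Arriving early and becoming a chord tone when the harmony changes — an anticipation.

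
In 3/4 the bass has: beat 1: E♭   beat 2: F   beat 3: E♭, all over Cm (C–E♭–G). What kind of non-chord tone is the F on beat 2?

The harmony at that moment is C minor triad (C, E♭, G); F is not a chord tone.
It is approached by step up from E♭ and left by step down to E♭.
Step away and step back to the same note — a neighbor tone (upper neighbor).

Upper neighbor tone.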